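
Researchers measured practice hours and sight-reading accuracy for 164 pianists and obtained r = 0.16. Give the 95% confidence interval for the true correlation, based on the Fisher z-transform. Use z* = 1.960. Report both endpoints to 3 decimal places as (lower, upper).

(0.007, 0.306)

Fisher z: z_r = atanh(r) = ½·ln((1+0.16)/(1−0.16)) = 0.161387
SE(z) = 1/√(n−3) = 1/√161 = 0.078811
95% ⇒ z* = 1.960; margin = 1.960·0.078811 = 0.154470
CI on z-scale: (0.006917, 0.315857)
Back-transform: tanh(0.006917) = 0.006917, tanh(0.315857) = 0.305756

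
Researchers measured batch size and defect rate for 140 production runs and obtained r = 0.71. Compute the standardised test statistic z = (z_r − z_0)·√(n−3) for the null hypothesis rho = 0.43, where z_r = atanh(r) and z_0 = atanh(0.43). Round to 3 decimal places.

z_r = atanh(0.71) = 0.887184,  z_0 = atanh(0.43) = 0.459897
SE = 1/√(n−3) = 1/√137 = 0.085436
z = (z_r − z_0)/SE = (0.887184 − 0.459897) / 0.085436 = 0.427287 / 0.085436 = 5.001

5.001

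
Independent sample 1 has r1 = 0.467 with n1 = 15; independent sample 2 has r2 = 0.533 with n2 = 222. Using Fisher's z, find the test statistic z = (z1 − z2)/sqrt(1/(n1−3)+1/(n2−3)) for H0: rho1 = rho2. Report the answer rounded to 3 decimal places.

Fisher z-transforms: z1 = atanh(0.467) = 0.506227, z2 = atanh(0.533) = 0.594326; difference d = -0.088099
Var(d) = 1/12 + 1/219 = 0.0833333 + 0.0045662 = 0.0878995
z = d/√Var(d) = -0.088099 / √0.0878995 = -0.088099 / 0.296478 = -0.297

-0.297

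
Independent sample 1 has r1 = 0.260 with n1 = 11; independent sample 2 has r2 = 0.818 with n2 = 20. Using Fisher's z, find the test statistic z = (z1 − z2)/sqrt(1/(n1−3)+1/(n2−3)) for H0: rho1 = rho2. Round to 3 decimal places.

Fisher z-transforms: z1 = atanh(0.260) = 0.266108, z2 = atanh(0.818) = 1.150743; difference d = -0.884635
Var(d) = 1/8 + 1/17 = 0.1250000 + 0.0588235 = 0.1838235
z = d/√Var(d) = -0.884635 / √0.1838235 = -0.884635 / 0.428746 = -2.063

-2.063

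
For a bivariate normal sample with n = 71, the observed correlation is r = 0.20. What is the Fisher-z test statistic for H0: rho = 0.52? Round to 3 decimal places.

z_r = atanh(0.20) = 0.202733,  z_0 = atanh(0.52) = 0.576340
SE = 1/√(n−3) = 1/√68 = 0.121268
z = (z_r − z_0)/SE = (0.202733 − 0.576340) / 0.121268 = -0.373607 / 0.121268 = -3.081

-3.081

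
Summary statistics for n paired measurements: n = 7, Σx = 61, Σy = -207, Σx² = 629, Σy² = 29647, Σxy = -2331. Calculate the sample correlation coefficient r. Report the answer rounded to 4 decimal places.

S_xy = nΣxy − ΣxΣy = 7·(-2331) − 61·(-207) = -16317 − (-12627) = -3690
S_xx = nΣx² − (Σx)² = 7·629 − 61² = 4403 − 3721 = 682
S_yy = nΣy² − (Σy)² = 7·29647 − (-207)² = 207529 − 42849 = 164680
r = S_xy / √(S_xx·S_yy) = -3690 / √(682·164680) = -3690 / √112311760 = -3690 / 10597.7243 = -0.3482

-0.3482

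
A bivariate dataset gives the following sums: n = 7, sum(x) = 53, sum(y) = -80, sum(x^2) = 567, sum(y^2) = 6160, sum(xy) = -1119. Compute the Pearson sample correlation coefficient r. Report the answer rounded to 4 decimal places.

-0.5505

Numerator: nΣxy − (Σx)(Σy) = 7·(-1119) − (53)(-80) = -3593
Denominator: √[(nΣx²−(Σx)²)(nΣy²−(Σy)²)]
  nΣx²−(Σx)² = 7·567 − 2809 = 1160;  nΣy²−(Σy)² = 7·6160 − 6400 = 36720
  √(1160·36720) = √42595200 = 6526.4998
r = -3593 / 6526.4998 = -0.5505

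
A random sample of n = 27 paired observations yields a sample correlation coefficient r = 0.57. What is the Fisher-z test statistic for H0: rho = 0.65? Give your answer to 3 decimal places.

z_r = atanh(0.57) = 0.647523,  z_0 = atanh(0.65) = 0.775299
SE = 1/√(n−3) = 1/√24 = 0.204124
z = (z_r − z_0)/SE = (0.647523 − 0.775299) / 0.204124 = -0.127776 / 0.204124 = -0.626

-0.626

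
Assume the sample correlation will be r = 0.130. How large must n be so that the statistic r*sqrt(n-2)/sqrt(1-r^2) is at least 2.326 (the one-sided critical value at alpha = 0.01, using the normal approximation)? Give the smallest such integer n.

317

r√(n−2)/√(1−r²) ≥ 2.326  ⇔  n−2 ≥ (2.326)²·(1−r²)/r²
(1−r²)/r² = (1−0.016900)/0.016900 = 58.1716
n ≥ 2 + 5.410276·58.1716 = 2 + 314.7244 = 316.7244
⌈316.7244⌉ = 317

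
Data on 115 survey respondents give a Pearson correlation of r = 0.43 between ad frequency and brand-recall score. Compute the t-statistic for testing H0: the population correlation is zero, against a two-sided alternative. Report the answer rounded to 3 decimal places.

1 − r² = 1 − 0.1849 = 0.8151;  √(1−r²) = 0.902829
√(n−2) = √113 = 10.630146
t = r·√(n−2)/√(1−r²) = 0.43 · 10.630146 / 0.902829 = 5.063

5.063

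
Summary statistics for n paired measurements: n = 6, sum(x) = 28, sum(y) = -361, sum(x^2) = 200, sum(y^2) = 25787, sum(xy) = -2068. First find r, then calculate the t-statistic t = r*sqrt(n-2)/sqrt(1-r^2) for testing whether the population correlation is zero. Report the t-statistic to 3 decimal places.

S_xy = nΣxy − ΣxΣy = 6·(-2068) − 28·(-361) = -12408 − (-10108) = -2300
S_xx = nΣx² − (Σx)² = 6·200 − 28² = 1200 − 784 = 416
S_yy = nΣy² − (Σy)² = 6·25787 − (-361)² = 154722 − 130321 = 24401
r = S_xy / √(S_xx·S_yy) = -2300 / √(416·24401) = -2300 / √10150816 = -2300 / 3186.0345 = -0.7219
t = r·√(n−2)/√(1−r²) = -0.7219·√4 / √(1−0.521140) = -1.443800 / 0.691997 = -2.086

-2.086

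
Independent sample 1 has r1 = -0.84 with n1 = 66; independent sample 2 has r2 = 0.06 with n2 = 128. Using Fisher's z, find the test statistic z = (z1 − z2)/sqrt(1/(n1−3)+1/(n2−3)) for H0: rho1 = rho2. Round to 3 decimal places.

-8.292

Fisher z-transforms: z1 = atanh(-0.84) = -1.221174, z2 = atanh(0.06) = 0.060072; difference d = -1.281246
Var(d) = 1/63 + 1/125 = 0.0158730 + 0.0080000 = 0.0238730
z = d/√Var(d) = -1.281246 / √0.0238730 = -1.281246 / 0.154509 = -8.292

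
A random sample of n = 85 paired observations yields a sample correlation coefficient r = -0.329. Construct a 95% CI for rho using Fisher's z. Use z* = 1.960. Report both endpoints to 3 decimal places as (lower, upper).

Fisher z: z_r = atanh(r) = ½·ln((1+(-0.329))/(1−(-0.329))) = -0.341706
SE(z) = 1/√(n−3) = 1/√82 = 0.110432
95% ⇒ z* = 1.960; margin = 1.960·0.110432 = 0.216447
CI on z-scale: (-0.558153, -0.125259)
Back-transform: tanh(-0.558153) = -0.506606, tanh(-0.125259) = -0.124608

(-0.507, -0.125)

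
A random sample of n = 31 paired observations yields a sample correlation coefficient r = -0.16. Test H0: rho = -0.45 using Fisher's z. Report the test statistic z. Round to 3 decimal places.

z_r = atanh(-0.16) = -0.161387,  z_0 = atanh(-0.45) = -0.484700
SE = 1/√(n−3) = 1/√28 = 0.188982
z = (z_r − z_0)/SE = (-0.161387 − (-0.484700)) / 0.188982 = 0.323313 / 0.188982 = 1.711

1.711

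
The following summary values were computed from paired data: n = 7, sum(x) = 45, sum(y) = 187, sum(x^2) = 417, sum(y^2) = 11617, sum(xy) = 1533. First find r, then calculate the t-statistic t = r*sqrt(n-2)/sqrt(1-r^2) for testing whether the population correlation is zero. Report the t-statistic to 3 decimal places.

0.862

Numerator: nΣxy − (Σx)(Σy) = 7·1533 − (45)(187) = 2316
Denominator: √[(nΣx²−(Σx)²)(nΣy²−(Σy)²)]
  nΣx²−(Σx)² = 7·417 − 2025 = 894;  nΣy²−(Σy)² = 7·11617 − 34969 = 46350
  √(894·46350) = √41436900 = 6437.1500
r = 2316 / 6437.1500 = 0.3598
t = r·√(n−2)/√(1−r²) = 0.3598·√5 / √(1−0.129456) = 0.804537 / 0.933029 = 0.862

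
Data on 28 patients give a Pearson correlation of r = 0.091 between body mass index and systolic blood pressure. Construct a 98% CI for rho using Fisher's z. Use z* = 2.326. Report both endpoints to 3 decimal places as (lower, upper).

(-0.357, 0.505)

Fisher z: z_r = atanh(r) = ½·ln((1+0.091)/(1−0.091)) = 0.091252
SE(z) = 1/√(n−3) = 1/√25 = 0.200000
98% ⇒ z* = 2.326; margin = 2.326·0.200000 = 0.465200
CI on z-scale: (-0.373948, 0.556452)
Back-transform: tanh(-0.373948) = -0.357440, tanh(0.556452) = 0.505340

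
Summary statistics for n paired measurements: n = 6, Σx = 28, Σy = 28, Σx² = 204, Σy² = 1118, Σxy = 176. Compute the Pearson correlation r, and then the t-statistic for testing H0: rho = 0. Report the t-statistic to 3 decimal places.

S_xy = nΣxy − ΣxΣy = 6·176 − 28·28 = 1056 − 784 = 272
S_xx = nΣx² − (Σx)² = 6·204 − 28² = 1224 − 784 = 440
S_yy = nΣy² − (Σy)² = 6·1118 − 28² = 6708 − 784 = 5924
r = S_xy / √(S_xx·S_yy) = 272 / √(440·5924) = 272 / √2606560 = 272 / 1614.4844 = 0.1685
t = r·√(n−2)/√(1−r²) = 0.1685·√4 / √(1−0.028392) = 0.337000 / 0.985702 = 0.342

0.342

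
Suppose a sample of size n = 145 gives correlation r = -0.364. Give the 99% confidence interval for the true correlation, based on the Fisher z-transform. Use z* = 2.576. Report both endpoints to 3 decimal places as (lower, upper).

(-0.535, -0.164)

Fisher z: z_r = atanh(r) = ½·ln((1+(-0.364))/(1−(-0.364))) = -0.381489
SE(z) = 1/√(n−3) = 1/√142 = 0.083918
99% ⇒ z* = 2.576; margin = 2.576·0.083918 = 0.216173
CI on z-scale: (-0.597662, -0.165316)
Back-transform: tanh(-0.597662) = -0.535384, tanh(-0.165316) = -0.163826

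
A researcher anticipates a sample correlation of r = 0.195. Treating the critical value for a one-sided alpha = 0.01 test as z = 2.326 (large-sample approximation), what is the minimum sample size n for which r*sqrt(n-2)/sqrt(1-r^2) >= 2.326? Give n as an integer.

139

Need r·√(n−2)/√(1−r²) ≥ 2.326
√(n−2) ≥ 2.326·√(1−0.038025) / 0.195 = 2.326·0.980803 / 0.195 = 11.6992
n−2 ≥ 136.8713  ⇒  n ≥ 138.8713
Smallest integer n = 139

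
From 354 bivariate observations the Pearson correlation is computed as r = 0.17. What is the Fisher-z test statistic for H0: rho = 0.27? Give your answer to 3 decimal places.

z_r = atanh(0.17) = 0.171667,  z_0 = atanh(0.27) = 0.276864
SE = 1/√(n−3) = 1/√351 = 0.053376
z = (z_r − z_0)/SE = (0.171667 − 0.276864) / 0.053376 = -0.105197 / 0.053376 = -1.971

-1.971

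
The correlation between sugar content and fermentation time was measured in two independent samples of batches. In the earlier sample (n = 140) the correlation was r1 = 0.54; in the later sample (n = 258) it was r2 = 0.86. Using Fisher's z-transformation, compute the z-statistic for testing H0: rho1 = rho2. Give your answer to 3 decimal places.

z1 = atanh(0.54) = 0.604156,  z2 = atanh(0.86) = 1.293345
SE = √(1/(n1−3) + 1/(n2−3)) = √(1/137 + 1/255) = √(0.0072993 + 0.0039216) = √0.0112209 = 0.105929
z = (z1 − z2)/SE = (0.604156 − 1.293345) / 0.105929 = -0.689189 / 0.105929 = -6.506

-6.506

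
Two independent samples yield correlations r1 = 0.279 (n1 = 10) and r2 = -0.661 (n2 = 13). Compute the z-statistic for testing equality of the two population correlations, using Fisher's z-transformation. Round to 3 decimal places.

z1 = atanh(0.279) = 0.286597,  z2 = atanh(-0.661) = -0.794588
SE = √(1/(n1−3) + 1/(n2−3)) = √(1/7 + 1/10) = √(0.1428571 + 0.1000000) = √0.2428571 = 0.492805
z = (z1 − z2)/SE = (0.286597 − (-0.794588)) / 0.492805 = 1.081185 / 0.492805 = 2.194

2.194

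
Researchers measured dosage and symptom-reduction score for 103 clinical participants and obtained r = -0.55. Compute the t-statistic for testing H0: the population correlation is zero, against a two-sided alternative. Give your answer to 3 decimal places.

-6.618

1 − r² = 1 − 0.3025 = 0.6975;  √(1−r²) = 0.835165
√(n−2) = √101 = 10.049876
t = r·√(n−2)/√(1−r²) = -0.55 · 10.049876 / 0.835165 = -6.618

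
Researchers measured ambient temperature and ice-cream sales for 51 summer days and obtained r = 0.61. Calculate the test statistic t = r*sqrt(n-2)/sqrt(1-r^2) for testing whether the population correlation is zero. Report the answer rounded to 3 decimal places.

t = r·√(n−2) / √(1−r²) with r = 0.61, n = 51
  = 0.61·√49 / √(1 − 0.3721)
  = 0.61·7.000000 / 0.792401
  = 4.270000 / 0.792401 = 5.389

5.389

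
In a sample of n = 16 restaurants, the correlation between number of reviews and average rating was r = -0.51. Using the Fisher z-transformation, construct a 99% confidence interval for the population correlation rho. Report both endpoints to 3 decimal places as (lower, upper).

(-0.856, 0.151)

Fisher z: z_r = atanh(r) = ½·ln((1+(-0.51))/(1−(-0.51))) = -0.562730
SE(z) = 1/√(n−3) = 1/√13 = 0.277350
99% ⇒ z* = 2.576; margin = 2.576·0.277350 = 0.714454
CI on z-scale: (-1.277184, 0.151724)
Back-transform: tanh(-1.277184) = -0.855733, tanh(0.151724) = 0.150570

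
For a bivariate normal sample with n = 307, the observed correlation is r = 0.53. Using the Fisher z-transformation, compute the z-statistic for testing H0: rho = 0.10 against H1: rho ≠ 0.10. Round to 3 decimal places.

8.540

Fisher z: atanh(0.53) = 0.590145, atanh(0.10) = 0.100335
z = (z_r − z_0)·√(n−3) = (0.590145 − 0.100335)·√304 = 0.489810 · 17.435596 = 8.540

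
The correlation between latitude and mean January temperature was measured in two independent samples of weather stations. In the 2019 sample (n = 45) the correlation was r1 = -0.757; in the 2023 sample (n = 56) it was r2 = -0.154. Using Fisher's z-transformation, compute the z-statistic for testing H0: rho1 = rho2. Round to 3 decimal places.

Fisher z-transforms: z1 = atanh(-0.757) = -0.989151, z2 = atanh(-0.154) = -0.155235; difference d = -0.833916
Var(d) = 1/42 + 1/53 = 0.0238095 + 0.0188679 = 0.0426774
z = d/√Var(d) = -0.833916 / √0.0426774 = -0.833916 / 0.206585 = -4.037

-4.037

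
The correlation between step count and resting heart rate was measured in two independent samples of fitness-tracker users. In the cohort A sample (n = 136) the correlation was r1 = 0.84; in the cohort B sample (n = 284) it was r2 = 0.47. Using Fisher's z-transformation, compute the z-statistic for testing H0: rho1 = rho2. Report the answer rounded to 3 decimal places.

Fisher z-transforms: z1 = atanh(0.84) = 1.221174, z2 = atanh(0.47) = 0.510070; difference d = 0.711104
Var(d) = 1/133 + 1/281 = 0.0075188 + 0.0035587 = 0.0110775
z = d/√Var(d) = 0.711104 / √0.0110775 = 0.711104 / 0.105250 = 6.756

6.756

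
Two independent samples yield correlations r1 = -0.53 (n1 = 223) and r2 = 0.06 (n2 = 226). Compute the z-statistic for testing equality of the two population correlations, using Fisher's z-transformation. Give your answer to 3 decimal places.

Fisher z-transforms: z1 = atanh(-0.53) = -0.590145, z2 = atanh(0.06) = 0.060072; difference d = -0.650217
Var(d) = 1/220 + 1/223 = 0.0045455 + 0.0044843 = 0.0090298
z = d/√Var(d) = -0.650217 / √0.0090298 = -0.650217 / 0.095025 = -6.843

-6.843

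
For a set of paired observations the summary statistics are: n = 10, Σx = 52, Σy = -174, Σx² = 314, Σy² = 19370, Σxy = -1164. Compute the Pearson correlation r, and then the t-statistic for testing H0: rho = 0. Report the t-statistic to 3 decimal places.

-0.913

Numerator: nΣxy − (Σx)(Σy) = 10·(-1164) − (52)(-174) = -2592
Denominator: √[(nΣx²−(Σx)²)(nΣy²−(Σy)²)]
  nΣx²−(Σx)² = 10·314 − 2704 = 436;  nΣy²−(Σy)² = 10·19370 − 30276 = 163424
  √(436·163424) = √71252864 = 8441.1412
r = -2592 / 8441.1412 = -0.3071
t = r·√(n−2)/√(1−r²) = -0.3071·√8 / √(1−0.094310) = -0.868610 / 0.951677 = -0.913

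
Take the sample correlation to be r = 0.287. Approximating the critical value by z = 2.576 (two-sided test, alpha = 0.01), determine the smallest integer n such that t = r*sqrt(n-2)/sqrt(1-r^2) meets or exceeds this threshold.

76

r√(n−2)/√(1−r²) ≥ 2.576  ⇔  n−2 ≥ (2.576)²·(1−r²)/r²
(1−r²)/r² = (1−0.082369)/0.082369 = 11.1405
n ≥ 2 + 6.635776·11.1405 = 2 + 73.9259 = 75.9259
⌈75.9259⌉ = 76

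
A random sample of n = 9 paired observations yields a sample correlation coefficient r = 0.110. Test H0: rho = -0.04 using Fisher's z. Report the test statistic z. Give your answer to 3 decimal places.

0.369

Fisher z: atanh(0.110) = 0.110447, atanh(-0.04) = -0.040021
z = (z_r − z_0)·√(n−3) = (0.110447 − (-0.040021))·√6 = 0.150468 · 2.449490 = 0.369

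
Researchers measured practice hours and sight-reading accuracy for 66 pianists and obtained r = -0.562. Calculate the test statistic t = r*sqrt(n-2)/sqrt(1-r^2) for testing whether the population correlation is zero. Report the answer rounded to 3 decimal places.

-5.436

t = r·√(n−2) / √(1−r²) with r = -0.562, n = 66
  = -0.562·√64 / √(1 − 0.315844)
  = -0.562·8.000000 / 0.827137
  = -4.496000 / 0.827137 = -5.436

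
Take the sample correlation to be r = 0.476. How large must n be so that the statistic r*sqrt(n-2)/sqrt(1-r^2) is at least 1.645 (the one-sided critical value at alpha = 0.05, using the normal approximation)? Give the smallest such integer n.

r√(n−2)/√(1−r²) ≥ 1.645  ⇔  n−2 ≥ (1.645)²·(1−r²)/r²
(1−r²)/r² = (1−0.226576)/0.226576 = 3.4135
n ≥ 2 + 2.706025·3.4135 = 2 + 9.2370 = 11.2370
⌈11.2370⌉ = 12

12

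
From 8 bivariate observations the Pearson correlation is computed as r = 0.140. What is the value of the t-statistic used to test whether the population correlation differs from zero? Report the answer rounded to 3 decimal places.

0.346

1 − r² = 1 − 0.019600 = 0.980400;  √(1−r²) = 0.990152
√(n−2) = √6 = 2.449490
t = r·√(n−2)/√(1−r²) = 0.140 · 2.449490 / 0.990152 = 0.346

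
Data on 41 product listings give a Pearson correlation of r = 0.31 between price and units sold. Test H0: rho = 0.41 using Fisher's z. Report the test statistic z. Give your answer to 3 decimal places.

Fisher z: atanh(0.31) = 0.320545, atanh(0.41) = 0.435611
z = (z_r − z_0)·√(n−3) = (0.320545 − 0.435611)·√38 = -0.115066 · 6.164414 = -0.709

-0.709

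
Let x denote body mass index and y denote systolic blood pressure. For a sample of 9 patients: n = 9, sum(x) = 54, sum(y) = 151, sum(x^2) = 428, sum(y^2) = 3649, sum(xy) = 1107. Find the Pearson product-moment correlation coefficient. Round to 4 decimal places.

0.5901

Numerator: nΣxy − (Σx)(Σy) = 9·1107 − (54)(151) = 1809
Denominator: √[(nΣx²−(Σx)²)(nΣy²−(Σy)²)]
  nΣx²−(Σx)² = 9·428 − 2916 = 936;  nΣy²−(Σy)² = 9·3649 − 22801 = 10040
  √(936·10040) = √9397440 = 3065.5244
r = 1809 / 3065.5244 = 0.5901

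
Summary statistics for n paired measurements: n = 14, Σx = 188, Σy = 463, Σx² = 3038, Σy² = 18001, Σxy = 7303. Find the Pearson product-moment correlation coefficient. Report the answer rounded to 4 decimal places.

0.9239

S_xy = nΣxy − ΣxΣy = 14·7303 − 188·463 = 102242 − 87044 = 15198
S_xx = nΣx² − (Σx)² = 14·3038 − 188² = 42532 − 35344 = 7188
S_yy = nΣy² − (Σy)² = 14·18001 − 463² = 252014 − 214369 = 37645
r = S_xy / √(S_xx·S_yy) = 15198 / √(7188·37645) = 15198 / √270592260 = 15198 / 16449.6888 = 0.9239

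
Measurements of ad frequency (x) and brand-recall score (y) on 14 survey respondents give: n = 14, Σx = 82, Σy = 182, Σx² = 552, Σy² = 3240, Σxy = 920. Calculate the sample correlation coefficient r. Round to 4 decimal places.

-0.5832

S_xy = nΣxy − ΣxΣy = 14·920 − 82·182 = 12880 − 14924 = -2044
S_xx = nΣx² − (Σx)² = 14·552 − 82² = 7728 − 6724 = 1004
S_yy = nΣy² − (Σy)² = 14·3240 − 182² = 45360 − 33124 = 12236
r = S_xy / √(S_xx·S_yy) = -2044 / √(1004·12236) = -2044 / √12284944 = -2044 / 3504.9884 = -0.5832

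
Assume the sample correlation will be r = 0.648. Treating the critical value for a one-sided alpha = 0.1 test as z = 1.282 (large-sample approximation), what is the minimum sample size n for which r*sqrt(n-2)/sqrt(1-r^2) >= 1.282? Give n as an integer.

5

r√(n−2)/√(1−r²) ≥ 1.282  ⇔  n−2 ≥ (1.282)²·(1−r²)/r²
(1−r²)/r² = (1−0.419904)/0.419904 = 1.3815
n ≥ 2 + 1.643524·1.3815 = 2 + 2.2705 = 4.2705
⌈4.2705⌉ = 5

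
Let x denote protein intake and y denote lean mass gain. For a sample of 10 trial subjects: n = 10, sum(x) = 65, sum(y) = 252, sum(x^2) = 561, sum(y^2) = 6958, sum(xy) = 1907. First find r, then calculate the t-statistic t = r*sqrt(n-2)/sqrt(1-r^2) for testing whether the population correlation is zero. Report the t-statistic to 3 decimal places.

S_xy = nΣxy − ΣxΣy = 10·1907 − 65·252 = 19070 − 16380 = 2690
S_xx = nΣx² − (Σx)² = 10·561 − 65² = 5610 − 4225 = 1385
S_yy = nΣy² − (Σy)² = 10·6958 − 252² = 69580 − 63504 = 6076
r = S_xy / √(S_xx·S_yy) = 2690 / √(1385·6076) = 2690 / √8415260 = 2690 / 2900.9068 = 0.9273
t = r·√(n−2)/√(1−r²) = 0.9273·√8 / √(1−0.859885) = 2.622800 / 0.374319 = 7.007

7.007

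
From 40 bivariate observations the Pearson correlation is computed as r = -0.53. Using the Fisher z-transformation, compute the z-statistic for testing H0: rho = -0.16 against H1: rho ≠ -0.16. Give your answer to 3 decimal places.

-2.608

z_r = atanh(-0.53) = -0.590145,  z_0 = atanh(-0.16) = -0.161387
SE = 1/√(n−3) = 1/√37 = 0.164399
z = (z_r − z_0)/SE = (-0.590145 − (-0.161387)) / 0.164399 = -0.428758 / 0.164399 = -2.608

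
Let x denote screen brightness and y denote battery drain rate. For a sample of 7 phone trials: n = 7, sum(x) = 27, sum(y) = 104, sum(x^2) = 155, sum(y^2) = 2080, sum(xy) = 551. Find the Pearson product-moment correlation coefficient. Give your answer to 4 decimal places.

S_xy = nΣxy − ΣxΣy = 7·551 − 27·104 = 3857 − 2808 = 1049
S_xx = nΣx² − (Σx)² = 7·155 − 27² = 1085 − 729 = 356
S_yy = nΣy² − (Σy)² = 7·2080 − 104² = 14560 − 10816 = 3744
r = S_xy / √(S_xx·S_yy) = 1049 / √(356·3744) = 1049 / √1332864 = 1049 / 1154.4973 = 0.9086

0.9086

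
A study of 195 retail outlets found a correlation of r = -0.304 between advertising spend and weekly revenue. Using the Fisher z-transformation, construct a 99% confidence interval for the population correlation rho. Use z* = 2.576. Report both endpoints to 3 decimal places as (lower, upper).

Fisher z: z_r = atanh(r) = ½·ln((1+(-0.304))/(1−(-0.304))) = -0.313921
SE(z) = 1/√(n−3) = 1/√192 = 0.072169
99% ⇒ z* = 2.576; margin = 2.576·0.072169 = 0.185907
CI on z-scale: (-0.499828, -0.128014)
Back-transform: tanh(-0.499828) = -0.461982, tanh(-0.128014) = -0.127319

(-0.462, -0.127)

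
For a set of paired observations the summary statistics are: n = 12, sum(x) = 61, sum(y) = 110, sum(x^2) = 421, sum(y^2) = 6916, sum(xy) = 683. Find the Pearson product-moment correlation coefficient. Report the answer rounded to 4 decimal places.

S_xy = nΣxy − ΣxΣy = 12·683 − 61·110 = 8196 − 6710 = 1486
S_xx = nΣx² − (Σx)² = 12·421 − 61² = 5052 − 3721 = 1331
S_yy = nΣy² − (Σy)² = 12·6916 − 110² = 82992 − 12100 = 70892
r = S_xy / √(S_xx·S_yy) = 1486 / √(1331·70892) = 1486 / √94357252 = 1486 / 9713.7661 = 0.1530

0.1530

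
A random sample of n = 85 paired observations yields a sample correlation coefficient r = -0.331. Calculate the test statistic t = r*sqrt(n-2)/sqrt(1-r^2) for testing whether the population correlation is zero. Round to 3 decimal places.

-3.196

t = r·√(n−2) / √(1−r²) with r = -0.331, n = 85
  = -0.331·√83 / √(1 − 0.109561)
  = -0.331·9.110434 / 0.943631
  = -3.015554 / 0.943631 = -3.196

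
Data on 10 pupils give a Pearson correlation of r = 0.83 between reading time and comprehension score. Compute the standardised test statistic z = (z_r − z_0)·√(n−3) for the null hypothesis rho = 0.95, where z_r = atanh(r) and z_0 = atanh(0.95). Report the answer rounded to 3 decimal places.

-1.703

Fisher z: atanh(0.83) = 1.188136, atanh(0.95) = 1.831781
z = (z_r − z_0)·√(n−3) = (1.188136 − 1.831781)·√7 = -0.643645 · 2.645751 = -1.703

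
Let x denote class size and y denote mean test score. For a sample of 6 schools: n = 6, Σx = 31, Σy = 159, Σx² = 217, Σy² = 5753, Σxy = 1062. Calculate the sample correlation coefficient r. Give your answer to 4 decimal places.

0.8131

S_xy = nΣxy − ΣxΣy = 6·1062 − 31·159 = 6372 − 4929 = 1443
S_xx = nΣx² − (Σx)² = 6·217 − 31² = 1302 − 961 = 341
S_yy = nΣy² − (Σy)² = 6·5753 − 159² = 34518 − 25281 = 9237
r = S_xy / √(S_xx·S_yy) = 1443 / √(341·9237) = 1443 / √3149817 = 1443 / 1774.7724 = 0.8131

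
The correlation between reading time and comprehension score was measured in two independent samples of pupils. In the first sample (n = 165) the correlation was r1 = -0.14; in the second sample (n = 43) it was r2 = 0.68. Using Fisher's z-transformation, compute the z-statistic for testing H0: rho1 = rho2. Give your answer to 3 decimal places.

-5.494

Fisher z-transforms: z1 = atanh(-0.14) = -0.140926, z2 = atanh(0.68) = 0.829114; difference d = -0.970040
Var(d) = 1/162 + 1/40 = 0.0061728 + 0.0250000 = 0.0311728
z = d/√Var(d) = -0.970040 / √0.0311728 = -0.970040 / 0.176558 = -5.494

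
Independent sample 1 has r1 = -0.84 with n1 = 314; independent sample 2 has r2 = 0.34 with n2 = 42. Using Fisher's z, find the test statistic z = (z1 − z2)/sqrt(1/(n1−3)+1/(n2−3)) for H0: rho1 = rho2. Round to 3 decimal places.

Fisher z-transforms: z1 = atanh(-0.84) = -1.221174, z2 = atanh(0.34) = 0.354093; difference d = -1.575267
Var(d) = 1/311 + 1/39 = 0.0032154 + 0.0256410 = 0.0288564
z = d/√Var(d) = -1.575267 / √0.0288564 = -1.575267 / 0.169872 = -9.273

-9.273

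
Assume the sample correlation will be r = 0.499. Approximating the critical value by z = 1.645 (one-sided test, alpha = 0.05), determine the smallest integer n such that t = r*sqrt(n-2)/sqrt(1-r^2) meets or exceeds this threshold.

11

r√(n−2)/√(1−r²) ≥ 1.645  ⇔  n−2 ≥ (1.645)²·(1−r²)/r²
(1−r²)/r² = (1−0.249001)/0.249001 = 3.0160
n ≥ 2 + 2.706025·3.0160 = 2 + 8.1614 = 10.1614
⌈10.1614⌉ = 11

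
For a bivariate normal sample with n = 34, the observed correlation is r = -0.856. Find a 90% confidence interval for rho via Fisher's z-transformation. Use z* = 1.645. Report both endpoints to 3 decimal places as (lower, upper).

Fisher z: z_r = atanh(r) = ½·ln((1+(-0.856))/(1−(-0.856))) = -1.278183
SE(z) = 1/√(n−3) = 1/√31 = 0.179605
90% ⇒ z* = 1.645; margin = 1.645·0.179605 = 0.295450
CI on z-scale: (-1.573633, -0.982733)
Back-transform: tanh(-1.573633) = -0.917602, tanh(-0.982733) = -0.754247

(-0.918, -0.754)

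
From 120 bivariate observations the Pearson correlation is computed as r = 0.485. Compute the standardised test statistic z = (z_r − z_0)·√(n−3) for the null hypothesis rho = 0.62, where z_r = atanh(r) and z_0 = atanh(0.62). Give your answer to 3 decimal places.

Fisher z: atanh(0.485) = 0.529502, atanh(0.62) = 0.725005
z = (z_r − z_0)·√(n−3) = (0.529502 − 0.725005)·√117 = -0.195503 · 10.816654 = -2.115

-2.115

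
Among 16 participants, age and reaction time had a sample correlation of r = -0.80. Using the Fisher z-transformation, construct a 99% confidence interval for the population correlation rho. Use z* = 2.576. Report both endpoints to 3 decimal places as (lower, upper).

Fisher z: z_r = atanh(r) = ½·ln((1+(-0.80))/(1−(-0.80))) = -1.098612
SE(z) = 1/√(n−3) = 1/√13 = 0.277350
99% ⇒ z* = 2.576; margin = 2.576·0.277350 = 0.714454
CI on z-scale: (-1.813066, -0.384158)
Back-transform: tanh(-1.813066) = -0.948142, tanh(-0.384158) = -0.366313

(-0.948, -0.366)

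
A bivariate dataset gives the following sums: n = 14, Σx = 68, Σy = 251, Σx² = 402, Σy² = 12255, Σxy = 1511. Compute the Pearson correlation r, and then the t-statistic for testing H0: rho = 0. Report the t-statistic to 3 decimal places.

S_xy = nΣxy − ΣxΣy = 14·1511 − 68·251 = 21154 − 17068 = 4086
S_xx = nΣx² − (Σx)² = 14·402 − 68² = 5628 − 4624 = 1004
S_yy = nΣy² − (Σy)² = 14·12255 − 251² = 171570 − 63001 = 108569
r = S_xy / √(S_xx·S_yy) = 4086 / √(1004·108569) = 4086 / √109003276 = 4086 / 10440.4634 = 0.3914
t = r·√(n−2)/√(1−r²) = 0.3914·√12 / √(1−0.153194) = 1.355849 / 0.920221 = 1.473

1.473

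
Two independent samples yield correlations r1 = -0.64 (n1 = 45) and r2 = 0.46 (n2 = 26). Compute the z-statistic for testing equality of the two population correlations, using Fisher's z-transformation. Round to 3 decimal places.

-4.840

Fisher z-transforms: z1 = atanh(-0.64) = -0.758174, z2 = atanh(0.46) = 0.497311; difference d = -1.255485
Var(d) = 1/42 + 1/23 = 0.0238095 + 0.0434783 = 0.0672878
z = d/√Var(d) = -1.255485 / √0.0672878 = -1.255485 / 0.259399 = -4.840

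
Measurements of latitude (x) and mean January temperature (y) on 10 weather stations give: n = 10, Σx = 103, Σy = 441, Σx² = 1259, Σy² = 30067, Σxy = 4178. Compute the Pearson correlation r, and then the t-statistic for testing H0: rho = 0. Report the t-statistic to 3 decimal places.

-0.734

Numerator: nΣxy − (Σx)(Σy) = 10·4178 − (103)(441) = -3643
Denominator: √[(nΣx²−(Σx)²)(nΣy²−(Σy)²)]
  nΣx²−(Σx)² = 10·1259 − 10609 = 1981;  nΣy²−(Σy)² = 10·30067 − 194481 = 106189
  √(1981·106189) = √210360409 = 14503.8067
r = -3643 / 14503.8067 = -0.2512
t = r·√(n−2)/√(1−r²) = -0.2512·√8 / √(1−0.063101) = -0.710501 / 0.967935 = -0.734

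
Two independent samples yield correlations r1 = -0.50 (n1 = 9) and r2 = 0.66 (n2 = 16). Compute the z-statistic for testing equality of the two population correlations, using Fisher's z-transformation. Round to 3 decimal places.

-2.719

Fisher z-transforms: z1 = atanh(-0.50) = -0.549306, z2 = atanh(0.66) = 0.792814; difference d = -1.342120
Var(d) = 1/6 + 1/13 = 0.1666667 + 0.0769231 = 0.2435898
z = d/√Var(d) = -1.342120 / √0.2435898 = -1.342120 / 0.493548 = -2.719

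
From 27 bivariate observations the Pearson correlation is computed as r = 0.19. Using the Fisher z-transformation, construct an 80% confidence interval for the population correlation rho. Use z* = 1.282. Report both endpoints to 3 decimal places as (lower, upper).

(-0.069, 0.425)

z_r = atanh(0.19) = 0.192337;  SE = 1/√(n−3) = 1/√24 = 0.204124
z-limits: 0.192337 ± 1.282·0.204124 = 0.192337 ± 0.261687 = [-0.069350, 0.454024]
ρ-limits: (tanh -0.069350, tanh 0.454024) = (-0.069, 0.425)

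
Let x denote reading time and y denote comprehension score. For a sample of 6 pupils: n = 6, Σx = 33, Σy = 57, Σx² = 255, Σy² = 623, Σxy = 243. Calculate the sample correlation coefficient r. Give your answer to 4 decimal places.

Numerator: nΣxy − (Σx)(Σy) = 6·243 − (33)(57) = -423
Denominator: √[(nΣx²−(Σx)²)(nΣy²−(Σy)²)]
  nΣx²−(Σx)² = 6·255 − 1089 = 441;  nΣy²−(Σy)² = 6·623 − 3249 = 489
  √(441·489) = √215649 = 464.3802
r = -423 / 464.3802 = -0.9109

-0.9109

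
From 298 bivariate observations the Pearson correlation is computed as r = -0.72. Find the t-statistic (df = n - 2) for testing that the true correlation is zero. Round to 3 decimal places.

1 − r² = 1 − 0.5184 = 0.4816;  √(1−r²) = 0.693974
√(n−2) = √296 = 17.204651
t = r·√(n−2)/√(1−r²) = -0.72 · 17.204651 / 0.693974 = -17.850

-17.850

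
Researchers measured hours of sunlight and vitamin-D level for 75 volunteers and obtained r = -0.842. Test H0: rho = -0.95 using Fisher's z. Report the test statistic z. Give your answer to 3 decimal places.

Fisher z: atanh(-0.842) = -1.228006, atanh(-0.95) = -1.831781
z = (z_r − z_0)·√(n−3) = (-1.228006 − (-1.831781))·√72 = 0.603775 · 8.485281 = 5.123

5.123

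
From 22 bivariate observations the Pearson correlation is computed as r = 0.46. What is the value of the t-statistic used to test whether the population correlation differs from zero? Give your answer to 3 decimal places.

t = r·√(n−2) / √(1−r²) with r = 0.46, n = 22
  = 0.46·√20 / √(1 − 0.2116)
  = 0.46·4.472136 / 0.887919
  = 2.057183 / 0.887919 = 2.317

2.317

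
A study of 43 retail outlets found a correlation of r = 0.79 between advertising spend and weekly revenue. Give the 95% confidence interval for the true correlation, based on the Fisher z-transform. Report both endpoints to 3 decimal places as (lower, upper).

(0.642, 0.881)

z_r = atanh(0.79) = 1.071432;  SE = 1/√(n−3) = 1/√40 = 0.158114
z-limits: 1.071432 ± 1.960·0.158114 = 1.071432 ± 0.309903 = [0.761529, 1.381335]
ρ-limits: (tanh 0.761529, tanh 1.381335) = (0.642, 0.881)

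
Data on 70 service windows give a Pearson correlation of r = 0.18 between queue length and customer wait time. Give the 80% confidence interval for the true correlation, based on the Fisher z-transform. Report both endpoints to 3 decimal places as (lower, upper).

z_r = atanh(0.18) = 0.181983;  SE = 1/√(n−3) = 1/√67 = 0.122169
z-limits: 0.181983 ± 1.282·0.122169 = 0.181983 ± 0.156621 = [0.025362, 0.338604]
ρ-limits: (tanh 0.025362, tanh 0.338604) = (0.025, 0.326)

(0.025, 0.326)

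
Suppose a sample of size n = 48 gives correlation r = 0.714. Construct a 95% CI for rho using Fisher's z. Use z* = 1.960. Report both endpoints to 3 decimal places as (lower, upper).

(0.539, 0.830)

Fisher z: z_r = atanh(r) = ½·ln((1+0.714)/(1−0.714)) = 0.895297
SE(z) = 1/√(n−3) = 1/√45 = 0.149071
95% ⇒ z* = 1.960; margin = 1.960·0.149071 = 0.292179
CI on z-scale: (0.603118, 1.187476)
Back-transform: tanh(0.603118) = 0.539265, tanh(1.187476) = 0.829794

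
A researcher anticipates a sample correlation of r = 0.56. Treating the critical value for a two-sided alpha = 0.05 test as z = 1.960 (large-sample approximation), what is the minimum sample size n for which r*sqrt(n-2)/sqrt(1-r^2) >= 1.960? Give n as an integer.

11

Need r·√(n−2)/√(1−r²) ≥ 1.960
√(n−2) ≥ 1.960·√(1−0.3136) / 0.56 = 1.960·0.828493 / 0.56 = 2.8997
n−2 ≥ 8.4083  ⇒  n ≥ 10.4083
Smallest integer n = 11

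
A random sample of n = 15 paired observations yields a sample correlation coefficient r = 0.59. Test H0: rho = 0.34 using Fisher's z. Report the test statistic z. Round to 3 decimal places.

Fisher z: atanh(0.59) = 0.677666, atanh(0.34) = 0.354093
z = (z_r − z_0)·√(n−3) = (0.677666 − 0.354093)·√12 = 0.323573 · 3.464102 = 1.121

1.121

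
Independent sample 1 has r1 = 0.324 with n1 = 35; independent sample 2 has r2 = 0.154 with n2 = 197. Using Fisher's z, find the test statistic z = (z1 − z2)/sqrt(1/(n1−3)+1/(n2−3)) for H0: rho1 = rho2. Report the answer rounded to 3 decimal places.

0.948

z1 = atanh(0.324) = 0.336110,  z2 = atanh(0.154) = 0.155235
SE = √(1/(n1−3) + 1/(n2−3)) = √(1/32 + 1/194) = √(0.0312500 + 0.0051546) = √0.0364046 = 0.190800
z = (z1 − z2)/SE = (0.336110 − 0.155235) / 0.190800 = 0.180875 / 0.190800 = 0.948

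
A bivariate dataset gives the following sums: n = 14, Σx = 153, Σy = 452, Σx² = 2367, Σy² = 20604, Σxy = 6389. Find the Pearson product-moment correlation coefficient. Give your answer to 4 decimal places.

0.7091

S_xy = nΣxy − ΣxΣy = 14·6389 − 153·452 = 89446 − 69156 = 20290
S_xx = nΣx² − (Σx)² = 14·2367 − 153² = 33138 − 23409 = 9729
S_yy = nΣy² − (Σy)² = 14·20604 − 452² = 288456 − 204304 = 84152
r = S_xy / √(S_xx·S_yy) = 20290 / √(9729·84152) = 20290 / √818714808 = 20290 / 28613.1929 = 0.7091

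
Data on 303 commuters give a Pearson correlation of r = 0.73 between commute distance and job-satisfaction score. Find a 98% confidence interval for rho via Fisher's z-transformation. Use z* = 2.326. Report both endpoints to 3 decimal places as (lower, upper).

(0.661, 0.787)

Fisher z: z_r = atanh(r) = ½·ln((1+0.73)/(1−0.73)) = 0.928727
SE(z) = 1/√(n−3) = 1/√300 = 0.057735
98% ⇒ z* = 2.326; margin = 2.326·0.057735 = 0.134292
CI on z-scale: (0.794435, 1.063019)
Back-transform: tanh(0.794435) = 0.660914, tanh(1.063019) = 0.786817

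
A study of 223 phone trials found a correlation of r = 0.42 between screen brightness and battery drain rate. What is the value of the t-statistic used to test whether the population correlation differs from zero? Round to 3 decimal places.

6.880

t = r·√(n−2) / √(1−r²) with r = 0.42, n = 223
  = 0.42·√221 / √(1 − 0.1764)
  = 0.42·14.866069 / 0.907524
  = 6.243749 / 0.907524 = 6.880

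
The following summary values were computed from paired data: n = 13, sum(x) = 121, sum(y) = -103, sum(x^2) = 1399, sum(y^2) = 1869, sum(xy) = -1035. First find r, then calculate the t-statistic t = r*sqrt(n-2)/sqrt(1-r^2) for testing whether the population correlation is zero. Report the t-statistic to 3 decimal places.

S_xy = nΣxy − ΣxΣy = 13·(-1035) − 121·(-103) = -13455 − (-12463) = -992
S_xx = nΣx² − (Σx)² = 13·1399 − 121² = 18187 − 14641 = 3546
S_yy = nΣy² − (Σy)² = 13·1869 − (-103)² = 24297 − 10609 = 13688
r = S_xy / √(S_xx·S_yy) = -992 / √(3546·13688) = -992 / √48537648 = -992 / 6966.8966 = -0.1424
t = r·√(n−2)/√(1−r²) = -0.1424·√11 / √(1−0.020278) = -0.472287 / 0.989809 = -0.477

-0.477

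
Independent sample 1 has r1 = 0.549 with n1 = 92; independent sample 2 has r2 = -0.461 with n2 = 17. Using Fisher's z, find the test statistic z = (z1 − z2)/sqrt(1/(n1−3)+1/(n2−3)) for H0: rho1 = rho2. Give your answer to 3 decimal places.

3.880

z1 = atanh(0.549) = 0.616949,  z2 = atanh(-0.461) = -0.498580
SE = √(1/(n1−3) + 1/(n2−3)) = √(1/89 + 1/14) = √(0.0112360 + 0.0714286) = √0.0826646 = 0.287515
z = (z1 − z2)/SE = (0.616949 − (-0.498580)) / 0.287515 = 1.115529 / 0.287515 = 3.880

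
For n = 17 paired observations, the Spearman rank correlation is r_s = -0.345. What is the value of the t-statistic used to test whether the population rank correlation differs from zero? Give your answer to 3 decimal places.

-1.424

t = r_s·√(n−2) / √(1−r_s²) with r_s = -0.345, n = 17
  = -0.345·√15 / √(1 − 0.119025)
  = -0.345·3.872983 / 0.938603
  = -1.336179 / 0.938603 = -1.424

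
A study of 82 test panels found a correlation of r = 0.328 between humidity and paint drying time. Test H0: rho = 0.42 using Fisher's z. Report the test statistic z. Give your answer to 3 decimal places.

Fisher z: atanh(0.328) = 0.340585, atanh(0.42) = 0.447692
z = (z_r − z_0)·√(n−3) = (0.340585 − 0.447692)·√79 = -0.107107 · 8.888194 = -0.952

-0.952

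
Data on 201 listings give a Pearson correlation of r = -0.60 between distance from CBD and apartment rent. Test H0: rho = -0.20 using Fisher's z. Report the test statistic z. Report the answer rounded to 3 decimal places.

Fisher z: atanh(-0.60) = -0.693147, atanh(-0.20) = -0.202733
z = (z_r − z_0)·√(n−3) = (-0.693147 − (-0.202733))·√198 = -0.490414 · 14.071247 = -6.901

-6.901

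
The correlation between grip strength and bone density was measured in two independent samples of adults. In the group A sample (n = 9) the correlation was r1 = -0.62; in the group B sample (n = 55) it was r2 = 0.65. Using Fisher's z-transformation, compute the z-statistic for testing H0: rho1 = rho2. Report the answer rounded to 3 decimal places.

-3.480

Fisher z-transforms: z1 = atanh(-0.62) = -0.725005, z2 = atanh(0.65) = 0.775299; difference d = -1.500304
Var(d) = 1/6 + 1/52 = 0.1666667 + 0.0192308 = 0.1858975
z = d/√Var(d) = -1.500304 / √0.1858975 = -1.500304 / 0.431158 = -3.480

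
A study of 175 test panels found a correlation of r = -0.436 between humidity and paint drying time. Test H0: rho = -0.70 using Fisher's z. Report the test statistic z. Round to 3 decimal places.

Fisher z: atanh(-0.436) = -0.467281, atanh(-0.70) = -0.867301
z = (z_r − z_0)·√(n−3) = (-0.467281 − (-0.867301))·√172 = 0.400020 · 13.114877 = 5.246

5.246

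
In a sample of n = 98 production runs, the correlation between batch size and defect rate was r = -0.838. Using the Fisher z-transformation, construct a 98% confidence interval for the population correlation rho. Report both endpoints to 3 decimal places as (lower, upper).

Fisher z: z_r = atanh(r) = ½·ln((1+(-0.838))/(1−(-0.838))) = -1.214418
SE(z) = 1/√(n−3) = 1/√95 = 0.102598
98% ⇒ z* = 2.326; margin = 2.326·0.102598 = 0.238643
CI on z-scale: (-1.453061, -0.975775)
Back-transform: tanh(-1.453061) = -0.896296, tanh(-0.975775) = -0.751231

(-0.896, -0.751)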